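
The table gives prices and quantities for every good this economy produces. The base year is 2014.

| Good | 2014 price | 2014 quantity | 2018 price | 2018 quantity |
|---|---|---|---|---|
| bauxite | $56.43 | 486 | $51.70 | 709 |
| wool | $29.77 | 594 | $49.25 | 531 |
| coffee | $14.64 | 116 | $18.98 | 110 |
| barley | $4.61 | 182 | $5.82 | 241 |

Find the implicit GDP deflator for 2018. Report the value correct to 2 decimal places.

113.26

Nominal GDP 2018 = 51.70·709 + 49.25·531 + 18.98·110 + 5.82·241 = 66297.47.
Real GDP 2018 (at 2014 prices) = 56.43·709 + 29.77·531 + 14.64·110 + 4.61·241 = 58538.15.
Deflator = Nominal/Real × 100 = 66297.47/58538.15 × 100 = 113.255.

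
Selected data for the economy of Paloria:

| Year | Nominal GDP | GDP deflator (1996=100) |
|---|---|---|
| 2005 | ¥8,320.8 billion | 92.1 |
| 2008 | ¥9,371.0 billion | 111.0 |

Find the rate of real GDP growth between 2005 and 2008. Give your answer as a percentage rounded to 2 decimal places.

-6.55%

Real GDP 2005 = 8320.8 / 0.921 = 9034.53.
Real GDP 2008 = 9371.0 / 1.110 = 8442.34.
Real growth = 8442.34 / 9034.53 − 1 = -0.0655.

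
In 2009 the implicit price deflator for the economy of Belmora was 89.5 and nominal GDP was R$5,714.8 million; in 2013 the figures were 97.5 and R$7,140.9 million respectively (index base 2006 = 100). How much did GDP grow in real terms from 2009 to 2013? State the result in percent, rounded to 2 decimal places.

Real GDP 2009 = 5714.8 / 0.895 = 6385.25.
Real GDP 2013 = 7140.9 / 0.975 = 7324.00.
Real growth = 7324.00 / 6385.25 − 1 = 0.1470.

14.70%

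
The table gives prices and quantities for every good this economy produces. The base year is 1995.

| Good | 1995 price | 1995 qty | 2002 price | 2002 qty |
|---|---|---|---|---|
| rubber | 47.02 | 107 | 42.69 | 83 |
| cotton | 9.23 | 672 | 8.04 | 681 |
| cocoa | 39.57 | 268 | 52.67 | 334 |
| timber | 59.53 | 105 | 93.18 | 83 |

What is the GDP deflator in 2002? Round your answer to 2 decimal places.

121.16

Nominal GDP 2002 = 42.69·83 + 8.04·681 + 52.67·334 + 93.18·83 = 34344.23.
Real GDP 2002 (at 1995 prices) = 47.02·83 + 9.23·681 + 39.57·334 + 59.53·83 = 28345.66.
Deflator = Nominal/Real × 100 = 34344.23/28345.66 × 100 = 121.162.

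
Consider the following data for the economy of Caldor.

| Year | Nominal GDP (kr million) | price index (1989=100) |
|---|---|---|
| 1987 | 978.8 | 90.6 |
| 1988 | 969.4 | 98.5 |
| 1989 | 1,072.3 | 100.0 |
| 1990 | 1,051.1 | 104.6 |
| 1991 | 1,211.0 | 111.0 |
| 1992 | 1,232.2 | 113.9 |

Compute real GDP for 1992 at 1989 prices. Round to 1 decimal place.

kr 1,081.8 million

Real GDP 1992 = 1232.2 / 1.139 = 1081.83.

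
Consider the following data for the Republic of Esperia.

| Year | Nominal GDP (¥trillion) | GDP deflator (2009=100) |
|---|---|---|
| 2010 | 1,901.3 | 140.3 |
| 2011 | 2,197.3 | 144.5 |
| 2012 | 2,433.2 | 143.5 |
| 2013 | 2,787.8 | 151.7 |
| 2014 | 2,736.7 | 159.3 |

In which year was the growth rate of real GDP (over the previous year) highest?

2011: real = 2197.3/1.445 = 1520.62; growth vs 2010 (1355.17) = 12.21%.
2012: real = 2433.2/1.435 = 1695.61; growth vs 2011 (1520.62) = 11.51%.
2013: real = 2787.8/1.517 = 1837.71; growth vs 2012 (1695.61) = 8.38%.
2014: real = 2736.7/1.593 = 1717.95; growth vs 2013 (1837.71) = -6.52%.

2011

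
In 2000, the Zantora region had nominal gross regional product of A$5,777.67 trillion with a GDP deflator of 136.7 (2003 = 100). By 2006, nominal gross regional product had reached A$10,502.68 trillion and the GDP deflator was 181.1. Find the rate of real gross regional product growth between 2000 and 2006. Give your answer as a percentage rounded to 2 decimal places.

Real gross regional product 2000 = 5777.67 / 1.367 = 4226.53.
Real gross regional product 2006 = 10502.68 / 1.811 = 5799.38.
Real growth = 5799.38 / 4226.53 − 1 = 0.3721.

37.21%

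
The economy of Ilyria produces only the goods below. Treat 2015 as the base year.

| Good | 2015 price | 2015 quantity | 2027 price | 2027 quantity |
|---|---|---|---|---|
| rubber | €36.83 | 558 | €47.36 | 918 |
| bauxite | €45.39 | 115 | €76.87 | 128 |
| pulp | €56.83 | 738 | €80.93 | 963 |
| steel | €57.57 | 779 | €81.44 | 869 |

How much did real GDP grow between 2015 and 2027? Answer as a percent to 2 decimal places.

28.27%

Real GDP 2015 = Nominal GDP 2015 = 36.83·558 + 45.39·115 + 56.83·738 + 57.57·779 = 112558.56.
Real GDP 2027 (at 2015 prices) = 36.83·918 + 45.39·128 + 56.83·963 + 57.57·869 = 144375.48.
Real growth = 144375.48/112558.56 − 1 = 0.2827.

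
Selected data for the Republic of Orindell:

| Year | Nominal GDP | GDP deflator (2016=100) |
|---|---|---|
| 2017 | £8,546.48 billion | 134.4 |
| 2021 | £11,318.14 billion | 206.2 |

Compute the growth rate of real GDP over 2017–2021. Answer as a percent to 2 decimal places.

-13.68%

Real GDP 2017 = 8546.48 / 1.344 = 6358.99.
Real GDP 2021 = 11318.14 / 2.062 = 5488.91.
Real growth = 5488.91 / 6358.99 − 1 = -0.1368.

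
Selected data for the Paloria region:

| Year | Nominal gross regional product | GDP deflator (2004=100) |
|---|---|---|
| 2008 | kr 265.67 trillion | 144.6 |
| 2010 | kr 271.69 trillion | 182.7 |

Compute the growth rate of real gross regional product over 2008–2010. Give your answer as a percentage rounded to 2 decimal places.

Deflate each year: 2008 → 265.67/1.446 = 183.73; 2010 → 271.69/1.827 = 148.71.
So real gross regional product changed by 148.71/183.73 − 1 = -0.1906, i.e. -19.06%.

-19.06%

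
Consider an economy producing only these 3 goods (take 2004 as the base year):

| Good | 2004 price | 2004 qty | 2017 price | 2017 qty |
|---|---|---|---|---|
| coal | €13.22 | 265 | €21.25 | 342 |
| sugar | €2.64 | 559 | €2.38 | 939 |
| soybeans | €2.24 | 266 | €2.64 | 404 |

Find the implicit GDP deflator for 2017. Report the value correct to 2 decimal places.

Nominal GDP 2017 = 21.25·342 + 2.38·939 + 2.64·404 = 10568.88.
Real GDP 2017 (at 2004 prices) = 13.22·342 + 2.64·939 + 2.24·404 = 7905.16.
Deflator = Nominal/Real × 100 = 10568.88/7905.16 × 100 = 133.696.

133.70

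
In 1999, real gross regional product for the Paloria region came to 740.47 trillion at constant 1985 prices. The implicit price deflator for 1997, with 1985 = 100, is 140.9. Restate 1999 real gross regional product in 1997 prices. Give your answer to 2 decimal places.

Real gross regional product in 1997 prices = Real gross regional product in 1985 prices × (P_1997/P_1985) = 740.47 × 1.409 = 1043.32.

1,043.32 trillion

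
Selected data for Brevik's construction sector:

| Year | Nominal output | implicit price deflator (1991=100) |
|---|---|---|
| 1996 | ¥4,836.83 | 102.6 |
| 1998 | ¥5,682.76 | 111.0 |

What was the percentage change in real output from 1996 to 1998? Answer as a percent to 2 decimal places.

8.60%

Deflate each year: 1996 → 4836.83/1.026 = 4714.26; 1998 → 5682.76/1.110 = 5119.60.
So real output changed by 5119.60/4714.26 − 1 = 0.0860, i.e. 8.60%.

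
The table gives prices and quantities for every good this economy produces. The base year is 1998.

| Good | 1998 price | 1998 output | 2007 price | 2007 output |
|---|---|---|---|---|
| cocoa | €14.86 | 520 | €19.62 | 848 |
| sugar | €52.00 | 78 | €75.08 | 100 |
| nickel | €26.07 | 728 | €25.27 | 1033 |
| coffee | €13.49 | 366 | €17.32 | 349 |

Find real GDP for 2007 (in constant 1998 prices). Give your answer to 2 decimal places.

€49439.60

Real GDP 2007 = Σ (p_1998 × q_2007) = 14.86·848 + 52.00·100 + 26.07·1033 + 13.49·349 = 49439.60.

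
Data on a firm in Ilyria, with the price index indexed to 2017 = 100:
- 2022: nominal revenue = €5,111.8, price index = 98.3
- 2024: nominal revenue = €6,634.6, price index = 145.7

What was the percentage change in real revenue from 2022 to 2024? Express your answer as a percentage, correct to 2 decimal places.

-12.43%

Deflate each year: 2022 → 5111.8/0.983 = 5200.20; 2024 → 6634.6/1.457 = 4553.60.
So real revenue changed by 4553.60/5200.20 − 1 = -0.1243, i.e. -12.43%.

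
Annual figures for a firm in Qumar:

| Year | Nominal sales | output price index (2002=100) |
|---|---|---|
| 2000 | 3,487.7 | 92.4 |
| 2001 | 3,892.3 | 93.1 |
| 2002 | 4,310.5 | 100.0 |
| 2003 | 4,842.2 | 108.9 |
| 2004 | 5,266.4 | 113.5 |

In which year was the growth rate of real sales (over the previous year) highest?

2001

2001: real = 3892.3/0.931 = 4180.77; growth vs 2000 (3774.57) = 10.76%.
2002: real = 4310.5/1.000 = 4310.50; growth vs 2001 (4180.77) = 3.10%.
2003: real = 4842.2/1.089 = 4446.46; growth vs 2002 (4310.50) = 3.15%.
2004: real = 5266.4/1.135 = 4640.00; growth vs 2003 (4446.46) = 4.35%.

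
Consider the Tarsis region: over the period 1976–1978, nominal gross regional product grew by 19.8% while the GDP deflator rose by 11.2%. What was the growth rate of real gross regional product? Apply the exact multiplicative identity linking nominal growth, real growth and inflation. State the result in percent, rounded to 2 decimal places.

7.73%

(1 + g_nom) = (1 + g_real)(1 + π), so g_real = 1.1980 / 1.1120 − 1 = 0.07734.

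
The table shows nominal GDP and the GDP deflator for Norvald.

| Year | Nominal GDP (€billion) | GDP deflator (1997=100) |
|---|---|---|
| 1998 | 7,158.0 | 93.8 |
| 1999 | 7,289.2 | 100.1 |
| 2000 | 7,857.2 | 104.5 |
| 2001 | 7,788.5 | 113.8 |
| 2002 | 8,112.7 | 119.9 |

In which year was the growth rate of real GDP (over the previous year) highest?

1999: real = 7289.2/1.001 = 7281.92; growth vs 1998 (7631.13) = -4.58%.
2000: real = 7857.2/1.045 = 7518.85; growth vs 1999 (7281.92) = 3.25%.
2001: real = 7788.5/1.138 = 6844.02; growth vs 2000 (7518.85) = -8.98%.
2002: real = 8112.7/1.199 = 6766.22; growth vs 2001 (6844.02) = -1.14%.

2000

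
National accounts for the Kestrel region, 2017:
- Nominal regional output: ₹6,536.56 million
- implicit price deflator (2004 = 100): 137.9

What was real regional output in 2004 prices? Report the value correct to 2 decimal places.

₹4,740.07 million

Real regional output = Nominal / (implicit price deflator/100) = 6536.56 / 1.379 = 4740.07.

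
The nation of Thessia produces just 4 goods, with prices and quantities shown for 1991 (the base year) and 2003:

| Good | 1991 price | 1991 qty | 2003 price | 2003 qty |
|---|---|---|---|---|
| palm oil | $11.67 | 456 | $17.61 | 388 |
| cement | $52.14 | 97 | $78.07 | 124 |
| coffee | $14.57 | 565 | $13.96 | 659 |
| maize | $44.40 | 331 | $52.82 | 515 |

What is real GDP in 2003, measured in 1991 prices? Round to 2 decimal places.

$43460.95

Real GDP 2003 = Σ (p_1991 × q_2003) = 11.67·388 + 52.14·124 + 14.57·659 + 44.40·515 = 43460.95.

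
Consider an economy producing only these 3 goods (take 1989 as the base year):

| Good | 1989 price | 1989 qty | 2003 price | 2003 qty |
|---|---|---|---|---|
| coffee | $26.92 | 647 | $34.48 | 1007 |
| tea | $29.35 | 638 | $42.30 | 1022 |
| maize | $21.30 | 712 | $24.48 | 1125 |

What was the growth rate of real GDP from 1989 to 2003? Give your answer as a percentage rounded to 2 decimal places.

58.00%

Real GDP 1989 = Nominal GDP 1989 = 26.92·647 + 29.35·638 + 21.30·712 = 51308.14.
Real GDP 2003 (at 1989 prices) = 26.92·1007 + 29.35·1022 + 21.30·1125 = 81066.64.
Real growth = 81066.64/51308.14 − 1 = 0.5800.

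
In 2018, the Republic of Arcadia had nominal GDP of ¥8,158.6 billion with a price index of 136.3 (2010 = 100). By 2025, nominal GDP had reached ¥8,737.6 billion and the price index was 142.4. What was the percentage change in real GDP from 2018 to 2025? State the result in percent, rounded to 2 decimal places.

Real GDP 2018 = 8158.6 / 1.363 = 5985.77.
Real GDP 2025 = 8737.6 / 1.424 = 6135.96.
Real growth = 6135.96 / 5985.77 − 1 = 0.0251.

2.51%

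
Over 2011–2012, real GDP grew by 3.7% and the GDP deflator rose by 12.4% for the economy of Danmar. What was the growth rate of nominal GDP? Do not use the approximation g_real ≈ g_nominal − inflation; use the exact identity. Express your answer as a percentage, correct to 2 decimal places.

16.56%

(1 + g_nom) = (1 + g_real)(1 + π) = 1.0370 × 1.1240 = 1.16559.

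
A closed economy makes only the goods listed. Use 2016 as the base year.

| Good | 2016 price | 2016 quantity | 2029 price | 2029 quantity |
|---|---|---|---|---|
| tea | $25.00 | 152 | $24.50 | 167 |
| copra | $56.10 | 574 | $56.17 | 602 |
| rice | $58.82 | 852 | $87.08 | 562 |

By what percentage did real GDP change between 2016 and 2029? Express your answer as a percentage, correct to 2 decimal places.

-17.55%

Real GDP 2016 = Nominal GDP 2016 = 25.00·152 + 56.10·574 + 58.82·852 = 86116.04.
Real GDP 2029 (at 2016 prices) = 25.00·167 + 56.10·602 + 58.82·562 = 71004.04.
Real growth = 71004.04/86116.04 − 1 = -0.1755.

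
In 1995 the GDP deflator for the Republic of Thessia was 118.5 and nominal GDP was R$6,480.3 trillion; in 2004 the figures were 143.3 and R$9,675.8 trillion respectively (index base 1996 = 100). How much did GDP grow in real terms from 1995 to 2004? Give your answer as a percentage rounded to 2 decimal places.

23.47%

Deflate each year: 1995 → 6480.3/1.185 = 5468.61; 2004 → 9675.8/1.433 = 6752.13.
So real GDP changed by 6752.13/5468.61 − 1 = 0.2347, i.e. 23.47%.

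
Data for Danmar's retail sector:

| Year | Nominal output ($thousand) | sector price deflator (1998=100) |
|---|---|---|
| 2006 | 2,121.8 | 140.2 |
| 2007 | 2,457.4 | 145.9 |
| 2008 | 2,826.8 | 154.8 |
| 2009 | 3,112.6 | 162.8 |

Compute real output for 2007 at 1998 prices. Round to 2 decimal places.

$1,684.30 thousand

Real output 2007 = 2457.4 / 1.459 = 1684.30.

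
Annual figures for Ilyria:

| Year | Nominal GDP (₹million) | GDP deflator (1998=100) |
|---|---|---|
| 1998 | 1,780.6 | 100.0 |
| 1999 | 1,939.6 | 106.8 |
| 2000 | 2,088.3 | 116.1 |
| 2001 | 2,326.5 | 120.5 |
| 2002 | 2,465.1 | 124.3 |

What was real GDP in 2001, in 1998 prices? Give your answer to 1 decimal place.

₹1,930.7 million

Real GDP 2001 = 2326.5 / 1.205 = 1930.71.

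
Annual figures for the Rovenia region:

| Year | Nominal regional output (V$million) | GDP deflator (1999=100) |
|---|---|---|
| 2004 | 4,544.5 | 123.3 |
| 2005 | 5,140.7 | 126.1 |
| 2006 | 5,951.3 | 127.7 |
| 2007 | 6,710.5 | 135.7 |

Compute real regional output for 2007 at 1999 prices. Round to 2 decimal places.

Real regional output 2007 = 6710.5 / 1.357 = 4945.10.

V$4,945.10 million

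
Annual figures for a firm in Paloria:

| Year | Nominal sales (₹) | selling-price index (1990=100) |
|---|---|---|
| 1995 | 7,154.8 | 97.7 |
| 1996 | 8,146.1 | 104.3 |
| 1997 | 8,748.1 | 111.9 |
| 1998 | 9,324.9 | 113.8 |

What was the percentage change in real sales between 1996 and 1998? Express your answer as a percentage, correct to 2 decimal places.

4.91%

Real sales 1996 = 8146.1/1.043 = 7810.26.
Real sales 1998 = 9324.9/1.138 = 8194.11.
Change = 8194.11/7810.26 − 1 = 0.0491.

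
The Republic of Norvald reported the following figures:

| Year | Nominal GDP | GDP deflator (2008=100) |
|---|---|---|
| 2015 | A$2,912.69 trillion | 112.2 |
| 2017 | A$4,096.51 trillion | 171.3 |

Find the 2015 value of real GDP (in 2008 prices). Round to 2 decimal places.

A$2,595.98 trillion

Real GDP = Nominal / (GDP deflator/100) = 2912.69 / 1.122 = 2595.98.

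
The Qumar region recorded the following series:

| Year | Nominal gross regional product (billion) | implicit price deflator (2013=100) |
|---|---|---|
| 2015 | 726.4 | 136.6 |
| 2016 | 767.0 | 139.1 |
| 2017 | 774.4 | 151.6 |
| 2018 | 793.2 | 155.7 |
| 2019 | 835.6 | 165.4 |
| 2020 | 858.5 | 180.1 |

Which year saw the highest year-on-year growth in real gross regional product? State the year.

2016

2016: real = 767.0/1.391 = 551.40; growth vs 2015 (531.77) = 3.69%.
2017: real = 774.4/1.516 = 510.82; growth vs 2016 (551.40) = -7.36%.
2018: real = 793.2/1.557 = 509.44; growth vs 2017 (510.82) = -0.27%.
2019: real = 835.6/1.654 = 505.20; growth vs 2018 (509.44) = -0.83%.
2020: real = 858.5/1.801 = 476.68; growth vs 2019 (505.20) = -5.65%.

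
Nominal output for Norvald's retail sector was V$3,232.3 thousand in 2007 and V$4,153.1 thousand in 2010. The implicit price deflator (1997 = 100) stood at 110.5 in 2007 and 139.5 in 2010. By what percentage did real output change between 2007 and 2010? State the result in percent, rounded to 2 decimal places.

1.78%

Real output 2007 = 3232.3 / 1.105 = 2925.16.
Real output 2010 = 4153.1 / 1.395 = 2977.13.
Real growth = 2977.13 / 2925.16 − 1 = 0.0178.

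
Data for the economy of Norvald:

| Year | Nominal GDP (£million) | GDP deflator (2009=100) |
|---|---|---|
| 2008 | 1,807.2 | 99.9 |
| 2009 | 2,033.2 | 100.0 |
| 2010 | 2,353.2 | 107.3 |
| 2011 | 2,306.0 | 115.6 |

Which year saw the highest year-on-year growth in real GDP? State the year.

2009: real = 2033.2/1.000 = 2033.20; growth vs 2008 (1809.01) = 12.39%.
2010: real = 2353.2/1.073 = 2193.10; growth vs 2009 (2033.20) = 7.86%.
2011: real = 2306.0/1.156 = 1994.81; growth vs 2010 (2193.10) = -9.04%.

2009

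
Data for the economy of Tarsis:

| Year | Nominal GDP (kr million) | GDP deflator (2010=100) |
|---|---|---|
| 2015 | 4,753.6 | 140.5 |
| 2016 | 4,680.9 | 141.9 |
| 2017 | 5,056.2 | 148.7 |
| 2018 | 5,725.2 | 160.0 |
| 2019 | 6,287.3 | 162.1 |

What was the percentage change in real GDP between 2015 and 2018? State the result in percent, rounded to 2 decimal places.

Real GDP 2015 = 4753.6/1.405 = 3383.35.
Real GDP 2018 = 5725.2/1.600 = 3578.25.
Change = 3578.25/3383.35 − 1 = 0.0576.

5.76%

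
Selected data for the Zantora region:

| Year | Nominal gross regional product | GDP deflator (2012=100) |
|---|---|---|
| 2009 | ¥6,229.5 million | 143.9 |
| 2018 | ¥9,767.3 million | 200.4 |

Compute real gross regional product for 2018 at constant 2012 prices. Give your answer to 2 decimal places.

¥4,873.90 million

Real gross regional product = Nominal / (GDP deflator/100) = 9767.3 / 2.004 = 4873.90.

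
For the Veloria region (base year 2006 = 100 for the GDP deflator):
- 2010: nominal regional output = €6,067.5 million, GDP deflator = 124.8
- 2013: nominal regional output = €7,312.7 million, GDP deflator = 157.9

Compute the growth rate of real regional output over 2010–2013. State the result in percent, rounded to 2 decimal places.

Real regional output 2010 = 6067.5 / 1.248 = 4861.78.
Real regional output 2013 = 7312.7 / 1.579 = 4631.22.
Real growth = 4631.22 / 4861.78 − 1 = -0.0474.

-4.74%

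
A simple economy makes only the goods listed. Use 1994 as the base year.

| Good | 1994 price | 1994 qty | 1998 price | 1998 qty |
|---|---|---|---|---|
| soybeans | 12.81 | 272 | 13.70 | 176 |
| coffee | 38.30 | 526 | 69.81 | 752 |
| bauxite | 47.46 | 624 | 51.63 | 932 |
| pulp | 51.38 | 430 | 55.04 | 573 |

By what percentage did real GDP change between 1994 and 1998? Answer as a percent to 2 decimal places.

Real GDP 1994 = Nominal GDP 1994 = 12.81·272 + 38.30·526 + 47.46·624 + 51.38·430 = 75338.56.
Real GDP 1998 (at 1994 prices) = 12.81·176 + 38.30·752 + 47.46·932 + 51.38·573 = 104729.62.
Real growth = 104729.62/75338.56 − 1 = 0.3901.

39.01%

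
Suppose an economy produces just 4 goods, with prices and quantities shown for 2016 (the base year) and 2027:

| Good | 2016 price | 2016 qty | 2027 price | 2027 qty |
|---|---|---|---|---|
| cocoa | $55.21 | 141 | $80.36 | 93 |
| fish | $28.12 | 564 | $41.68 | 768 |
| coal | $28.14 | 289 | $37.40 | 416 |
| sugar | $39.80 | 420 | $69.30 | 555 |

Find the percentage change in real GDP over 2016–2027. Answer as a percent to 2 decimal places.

24.81%

Real GDP 2016 = Nominal GDP 2016 = 55.21·141 + 28.12·564 + 28.14·289 + 39.80·420 = 48492.75.
Real GDP 2027 (at 2016 prices) = 55.21·93 + 28.12·768 + 28.14·416 + 39.80·555 = 60525.93.
Real growth = 60525.93/48492.75 − 1 = 0.2481.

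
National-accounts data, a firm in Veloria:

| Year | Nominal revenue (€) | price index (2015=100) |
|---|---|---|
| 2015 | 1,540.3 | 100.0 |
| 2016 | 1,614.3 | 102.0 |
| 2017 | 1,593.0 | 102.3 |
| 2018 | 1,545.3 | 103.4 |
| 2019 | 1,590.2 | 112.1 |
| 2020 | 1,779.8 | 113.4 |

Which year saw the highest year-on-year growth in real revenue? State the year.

2020

2016: real = 1614.3/1.020 = 1582.65; growth vs 2015 (1540.30) = 2.75%.
2017: real = 1593.0/1.023 = 1557.18; growth vs 2016 (1582.65) = -1.61%.
2018: real = 1545.3/1.034 = 1494.49; growth vs 2017 (1557.18) = -4.03%.
2019: real = 1590.2/1.121 = 1418.55; growth vs 2018 (1494.49) = -5.08%.
2020: real = 1779.8/1.134 = 1569.49; growth vs 2019 (1418.55) = 10.64%.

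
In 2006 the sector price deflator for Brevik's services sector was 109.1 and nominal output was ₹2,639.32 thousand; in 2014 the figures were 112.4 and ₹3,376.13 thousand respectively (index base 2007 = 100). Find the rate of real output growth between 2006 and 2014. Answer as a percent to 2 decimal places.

Real output 2006 = 2639.32 / 1.091 = 2419.18.
Real output 2014 = 3376.13 / 1.124 = 3003.67.
Real growth = 3003.67 / 2419.18 − 1 = 0.2416.

24.16%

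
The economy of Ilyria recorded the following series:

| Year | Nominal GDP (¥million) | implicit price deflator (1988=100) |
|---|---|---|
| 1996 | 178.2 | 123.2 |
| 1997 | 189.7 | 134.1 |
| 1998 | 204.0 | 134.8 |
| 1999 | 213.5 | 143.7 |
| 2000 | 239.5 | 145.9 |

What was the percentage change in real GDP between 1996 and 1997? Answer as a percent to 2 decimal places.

Real GDP 1996 = 178.2/1.232 = 144.64.
Real GDP 1997 = 189.7/1.341 = 141.46.
Change = 141.46/144.64 − 1 = -0.0220.

-2.20%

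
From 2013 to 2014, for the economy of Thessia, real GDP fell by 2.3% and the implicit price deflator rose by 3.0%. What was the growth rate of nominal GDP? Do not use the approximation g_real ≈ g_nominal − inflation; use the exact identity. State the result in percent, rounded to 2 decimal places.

(1 + g_nom) = (1 + g_real)(1 + π) = 0.9770 × 1.0300 = 1.00631.

0.63%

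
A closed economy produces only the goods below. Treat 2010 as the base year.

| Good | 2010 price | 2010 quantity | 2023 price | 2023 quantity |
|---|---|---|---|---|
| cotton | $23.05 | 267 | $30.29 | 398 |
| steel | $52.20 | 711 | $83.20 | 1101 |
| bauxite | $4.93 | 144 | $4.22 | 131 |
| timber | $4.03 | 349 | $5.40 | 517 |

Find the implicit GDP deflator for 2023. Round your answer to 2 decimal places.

Nominal GDP 2023 = 30.29·398 + 83.20·1101 + 4.22·131 + 5.40·517 = 107003.24.
Real GDP 2023 (at 2010 prices) = 23.05·398 + 52.20·1101 + 4.93·131 + 4.03·517 = 69375.44.
Deflator = Nominal/Real × 100 = 107003.24/69375.44 × 100 = 154.238.

154.24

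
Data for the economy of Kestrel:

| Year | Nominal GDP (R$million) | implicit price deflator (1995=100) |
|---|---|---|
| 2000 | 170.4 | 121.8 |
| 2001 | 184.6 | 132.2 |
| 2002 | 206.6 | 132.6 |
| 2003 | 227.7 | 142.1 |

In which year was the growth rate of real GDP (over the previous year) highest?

2002

2001: real = 184.6/1.322 = 139.64; growth vs 2000 (139.90) = -0.19%.
2002: real = 206.6/1.326 = 155.81; growth vs 2001 (139.64) = 11.58%.
2003: real = 227.7/1.421 = 160.24; growth vs 2002 (155.81) = 2.84%.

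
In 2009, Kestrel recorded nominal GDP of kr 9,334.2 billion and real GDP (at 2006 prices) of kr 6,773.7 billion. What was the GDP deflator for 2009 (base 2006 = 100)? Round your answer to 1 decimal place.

137.8

GDP deflator = (Nominal / Real) × 100 = 9334.2 / 6773.7 × 100 = 137.80.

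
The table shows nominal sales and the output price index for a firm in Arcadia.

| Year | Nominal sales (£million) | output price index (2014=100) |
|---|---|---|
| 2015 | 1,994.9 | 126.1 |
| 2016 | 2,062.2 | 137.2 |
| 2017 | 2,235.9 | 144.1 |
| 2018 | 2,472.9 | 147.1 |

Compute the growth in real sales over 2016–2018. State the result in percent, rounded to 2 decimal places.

11.85%

Real sales 2016 = 2062.2/1.372 = 1503.06.
Real sales 2018 = 2472.9/1.471 = 1681.10.
Change = 1681.10/1503.06 − 1 = 0.1185.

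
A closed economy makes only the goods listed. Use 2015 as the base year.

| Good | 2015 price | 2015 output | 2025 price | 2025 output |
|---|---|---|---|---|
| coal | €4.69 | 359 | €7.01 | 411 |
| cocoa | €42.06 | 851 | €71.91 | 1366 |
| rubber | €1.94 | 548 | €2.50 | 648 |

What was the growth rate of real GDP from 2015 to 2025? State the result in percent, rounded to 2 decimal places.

Real GDP 2015 = Nominal GDP 2015 = 4.69·359 + 42.06·851 + 1.94·548 = 38539.89.
Real GDP 2025 (at 2015 prices) = 4.69·411 + 42.06·1366 + 1.94·648 = 60638.67.
Real growth = 60638.67/38539.89 − 1 = 0.5734.

57.34%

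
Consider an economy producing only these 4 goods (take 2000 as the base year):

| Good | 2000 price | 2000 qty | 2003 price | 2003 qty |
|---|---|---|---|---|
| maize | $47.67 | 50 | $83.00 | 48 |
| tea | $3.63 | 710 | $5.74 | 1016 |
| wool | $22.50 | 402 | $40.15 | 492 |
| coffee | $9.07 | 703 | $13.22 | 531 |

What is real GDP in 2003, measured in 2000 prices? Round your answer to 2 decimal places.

$21862.41

Real GDP 2003 = Σ (p_2000 × q_2003) = 47.67·48 + 3.63·1016 + 22.50·492 + 9.07·531 = 21862.41.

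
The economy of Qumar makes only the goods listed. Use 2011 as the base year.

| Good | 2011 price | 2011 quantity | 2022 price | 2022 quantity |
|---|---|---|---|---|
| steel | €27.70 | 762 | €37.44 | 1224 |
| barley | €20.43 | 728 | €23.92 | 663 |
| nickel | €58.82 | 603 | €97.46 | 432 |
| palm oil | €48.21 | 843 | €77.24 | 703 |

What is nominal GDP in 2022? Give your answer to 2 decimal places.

€158087.96

Nominal GDP 2022 = Σ (p_2022 × q_2022) = 37.44·1224 + 23.92·663 + 97.46·432 + 77.24·703 = 158087.96.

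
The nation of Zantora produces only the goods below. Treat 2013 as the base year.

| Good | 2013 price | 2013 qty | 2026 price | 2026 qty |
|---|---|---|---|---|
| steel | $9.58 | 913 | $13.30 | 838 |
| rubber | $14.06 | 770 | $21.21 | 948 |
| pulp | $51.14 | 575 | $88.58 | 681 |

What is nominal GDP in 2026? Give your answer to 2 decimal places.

$91575.46

Nominal GDP 2026 = Σ (p_2026 × q_2026) = 13.30·838 + 21.21·948 + 88.58·681 = 91575.46.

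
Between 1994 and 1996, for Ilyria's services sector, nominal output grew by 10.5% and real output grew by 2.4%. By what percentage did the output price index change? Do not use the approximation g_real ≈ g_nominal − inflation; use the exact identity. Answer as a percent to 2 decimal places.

7.91%

(1 + g_nom) = (1 + g_real)(1 + π), so π = 1.1050 / 1.0240 − 1 = 0.07910.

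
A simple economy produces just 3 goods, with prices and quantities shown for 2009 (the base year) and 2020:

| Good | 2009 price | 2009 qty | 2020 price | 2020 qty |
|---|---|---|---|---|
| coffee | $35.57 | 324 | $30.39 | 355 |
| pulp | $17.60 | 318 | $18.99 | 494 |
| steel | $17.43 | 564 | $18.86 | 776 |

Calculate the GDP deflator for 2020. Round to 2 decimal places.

99.88

Nominal GDP 2020 = 30.39·355 + 18.99·494 + 18.86·776 = 34804.87.
Real GDP 2020 (at 2009 prices) = 35.57·355 + 17.60·494 + 17.43·776 = 34847.43.
Deflator = Nominal/Real × 100 = 34804.87/34847.43 × 100 = 99.878.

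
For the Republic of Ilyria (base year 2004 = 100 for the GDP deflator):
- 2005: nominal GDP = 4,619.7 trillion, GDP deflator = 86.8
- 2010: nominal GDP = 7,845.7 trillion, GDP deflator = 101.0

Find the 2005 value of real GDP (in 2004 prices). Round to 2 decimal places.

Real GDP = Nominal / (GDP deflator/100) = 4619.7 / 0.868 = 5322.24.

5,322.24 trillion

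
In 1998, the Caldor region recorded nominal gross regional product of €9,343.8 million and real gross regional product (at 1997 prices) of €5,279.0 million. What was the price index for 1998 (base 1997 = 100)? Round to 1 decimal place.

price index = (Nominal / Real) × 100 = 9343.8 / 5279.0 × 100 = 177.00.

177.0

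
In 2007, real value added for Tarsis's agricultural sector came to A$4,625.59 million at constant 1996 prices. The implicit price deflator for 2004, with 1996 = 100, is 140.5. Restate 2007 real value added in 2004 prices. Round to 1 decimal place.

Real value added in 2004 prices = Real value added in 1996 prices × (P_2004/P_1996) = 4625.59 × 1.405 = 6498.95.

A$6,499.0 million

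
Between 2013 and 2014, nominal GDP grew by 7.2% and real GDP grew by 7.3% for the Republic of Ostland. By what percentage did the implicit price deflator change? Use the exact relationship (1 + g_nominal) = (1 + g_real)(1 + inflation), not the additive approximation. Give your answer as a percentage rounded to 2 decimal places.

(1 + g_nom) = (1 + g_real)(1 + π), so π = 1.0720 / 1.0730 − 1 = -0.00093.

-0.09%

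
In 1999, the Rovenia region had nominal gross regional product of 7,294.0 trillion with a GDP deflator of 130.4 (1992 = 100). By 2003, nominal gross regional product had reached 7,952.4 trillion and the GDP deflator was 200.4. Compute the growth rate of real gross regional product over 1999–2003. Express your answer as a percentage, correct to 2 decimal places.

-29.06%

Real gross regional product 1999 = 7294.0 / 1.304 = 5593.56.
Real gross regional product 2003 = 7952.4 / 2.004 = 3968.26.
Real growth = 3968.26 / 5593.56 − 1 = -0.2906.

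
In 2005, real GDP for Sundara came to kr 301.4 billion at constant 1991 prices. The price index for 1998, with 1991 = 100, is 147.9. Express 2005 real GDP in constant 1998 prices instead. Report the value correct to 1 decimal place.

Real GDP in 1998 prices = Real GDP in 1991 prices × (P_1998/P_1991) = 301.4 × 1.479 = 445.77.

kr 445.8 billion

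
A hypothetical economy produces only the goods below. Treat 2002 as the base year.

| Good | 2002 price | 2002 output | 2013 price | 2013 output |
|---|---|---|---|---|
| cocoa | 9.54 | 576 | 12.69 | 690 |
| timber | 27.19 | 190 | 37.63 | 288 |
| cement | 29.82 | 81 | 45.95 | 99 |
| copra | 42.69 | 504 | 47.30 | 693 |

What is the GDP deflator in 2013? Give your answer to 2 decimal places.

Nominal GDP 2013 = 12.69·690 + 37.63·288 + 45.95·99 + 47.30·693 = 56921.49.
Real GDP 2013 (at 2002 prices) = 9.54·690 + 27.19·288 + 29.82·99 + 42.69·693 = 46949.67.
Deflator = Nominal/Real × 100 = 56921.49/46949.67 × 100 = 121.239.

121.24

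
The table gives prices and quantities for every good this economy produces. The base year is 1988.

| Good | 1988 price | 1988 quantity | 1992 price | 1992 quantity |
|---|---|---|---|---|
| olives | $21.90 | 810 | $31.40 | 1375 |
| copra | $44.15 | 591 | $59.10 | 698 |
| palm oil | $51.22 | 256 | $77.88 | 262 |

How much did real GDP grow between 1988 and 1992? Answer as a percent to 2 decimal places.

Real GDP 1988 = Nominal GDP 1988 = 21.90·810 + 44.15·591 + 51.22·256 = 56943.97.
Real GDP 1992 (at 1988 prices) = 21.90·1375 + 44.15·698 + 51.22·262 = 74348.84.
Real growth = 74348.84/56943.97 − 1 = 0.3056.

30.56%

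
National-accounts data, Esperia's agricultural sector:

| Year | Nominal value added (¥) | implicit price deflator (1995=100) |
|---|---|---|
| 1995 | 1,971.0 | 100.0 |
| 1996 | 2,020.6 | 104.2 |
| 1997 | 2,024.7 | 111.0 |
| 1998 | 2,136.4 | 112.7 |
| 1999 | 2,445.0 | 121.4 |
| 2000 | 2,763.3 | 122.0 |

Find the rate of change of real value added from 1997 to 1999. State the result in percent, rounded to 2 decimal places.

Real value added 1997 = 2024.7/1.110 = 1824.05.
Real value added 1999 = 2445.0/1.214 = 2014.00.
Change = 2014.00/1824.05 − 1 = 0.1041.

10.41%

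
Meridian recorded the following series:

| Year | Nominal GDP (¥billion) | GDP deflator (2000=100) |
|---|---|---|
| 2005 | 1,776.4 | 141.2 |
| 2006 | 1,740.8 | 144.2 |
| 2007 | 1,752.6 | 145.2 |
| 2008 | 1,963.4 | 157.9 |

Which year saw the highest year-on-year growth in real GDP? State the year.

2008

2006: real = 1740.8/1.442 = 1207.21; growth vs 2005 (1258.07) = -4.04%.
2007: real = 1752.6/1.452 = 1207.02; growth vs 2006 (1207.21) = -0.02%.
2008: real = 1963.4/1.579 = 1243.45; growth vs 2007 (1207.02) = 3.02%.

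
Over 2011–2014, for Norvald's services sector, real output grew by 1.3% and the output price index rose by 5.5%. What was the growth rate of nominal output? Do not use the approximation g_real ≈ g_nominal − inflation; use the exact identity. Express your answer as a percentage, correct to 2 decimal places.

6.87%

(1 + g_nom) = (1 + g_real)(1 + π) = 1.0130 × 1.0550 = 1.06872.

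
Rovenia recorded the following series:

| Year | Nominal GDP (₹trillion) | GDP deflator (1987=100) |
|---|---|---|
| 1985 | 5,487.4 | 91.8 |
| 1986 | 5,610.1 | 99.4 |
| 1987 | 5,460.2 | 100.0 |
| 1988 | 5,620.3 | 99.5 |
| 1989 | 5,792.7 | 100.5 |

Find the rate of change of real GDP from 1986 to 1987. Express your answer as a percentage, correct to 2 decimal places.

Real GDP 1986 = 5610.1/0.994 = 5643.96.
Real GDP 1987 = 5460.2/1.000 = 5460.20.
Change = 5460.20/5643.96 − 1 = -0.0326.

-3.26%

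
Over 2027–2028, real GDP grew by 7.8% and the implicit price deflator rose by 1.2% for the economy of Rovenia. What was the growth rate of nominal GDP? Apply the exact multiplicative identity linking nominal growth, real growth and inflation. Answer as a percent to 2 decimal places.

9.09%

(1 + g_nom) = (1 + g_real)(1 + π) = 1.0780 × 1.0120 = 1.09094.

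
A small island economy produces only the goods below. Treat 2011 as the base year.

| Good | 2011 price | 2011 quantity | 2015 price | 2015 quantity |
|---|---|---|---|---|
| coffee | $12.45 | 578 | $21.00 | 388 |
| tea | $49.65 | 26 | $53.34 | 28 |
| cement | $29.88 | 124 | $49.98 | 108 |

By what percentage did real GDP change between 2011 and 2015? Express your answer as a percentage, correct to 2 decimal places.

Real GDP 2011 = Nominal GDP 2011 = 12.45·578 + 49.65·26 + 29.88·124 = 12192.12.
Real GDP 2015 (at 2011 prices) = 12.45·388 + 49.65·28 + 29.88·108 = 9447.84.
Real growth = 9447.84/12192.12 − 1 = -0.2251.

-22.51%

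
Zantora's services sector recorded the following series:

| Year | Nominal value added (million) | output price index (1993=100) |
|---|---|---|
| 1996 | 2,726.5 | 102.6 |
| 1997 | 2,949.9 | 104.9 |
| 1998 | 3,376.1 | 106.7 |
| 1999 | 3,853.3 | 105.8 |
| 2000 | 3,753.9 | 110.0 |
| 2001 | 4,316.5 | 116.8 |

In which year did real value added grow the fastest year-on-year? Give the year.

1999

1997: real = 2949.9/1.049 = 2812.11; growth vs 1996 (2657.41) = 5.82%.
1998: real = 3376.1/1.067 = 3164.10; growth vs 1997 (2812.11) = 12.52%.
1999: real = 3853.3/1.058 = 3642.06; growth vs 1998 (3164.10) = 15.11%.
2000: real = 3753.9/1.100 = 3412.64; growth vs 1999 (3642.06) = -6.30%.
2001: real = 4316.5/1.168 = 3695.63; growth vs 2000 (3412.64) = 8.29%.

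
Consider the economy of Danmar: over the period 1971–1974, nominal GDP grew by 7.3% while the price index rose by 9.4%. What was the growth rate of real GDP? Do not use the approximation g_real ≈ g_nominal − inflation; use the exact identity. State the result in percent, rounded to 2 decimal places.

(1 + g_nom) = (1 + g_real)(1 + π), so g_real = 1.0730 / 1.0940 − 1 = -0.01920.

-1.92%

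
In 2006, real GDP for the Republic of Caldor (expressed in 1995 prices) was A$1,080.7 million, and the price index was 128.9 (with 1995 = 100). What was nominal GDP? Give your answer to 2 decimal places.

A$1,393.02 million

Nominal GDP = Real × (price index/100) = 1080.7 × 1.289 = 1393.02.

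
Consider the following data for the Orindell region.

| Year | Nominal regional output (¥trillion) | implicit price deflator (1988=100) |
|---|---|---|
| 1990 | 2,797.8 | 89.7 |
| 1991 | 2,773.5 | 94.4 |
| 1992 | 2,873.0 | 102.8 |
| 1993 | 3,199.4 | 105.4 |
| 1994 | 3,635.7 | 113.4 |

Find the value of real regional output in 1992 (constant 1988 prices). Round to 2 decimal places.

Real regional output 1992 = 2873.0 / 1.028 = 2794.75.

¥2,794.75 trillion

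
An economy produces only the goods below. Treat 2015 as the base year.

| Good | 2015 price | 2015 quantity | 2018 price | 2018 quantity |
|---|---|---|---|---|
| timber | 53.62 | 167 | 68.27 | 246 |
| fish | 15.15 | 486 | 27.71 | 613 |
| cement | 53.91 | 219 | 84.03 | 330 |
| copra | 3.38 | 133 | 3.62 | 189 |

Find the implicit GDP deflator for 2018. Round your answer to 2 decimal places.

Nominal GDP 2018 = 68.27·246 + 27.71·613 + 84.03·330 + 3.62·189 = 62194.73.
Real GDP 2018 (at 2015 prices) = 53.62·246 + 15.15·613 + 53.91·330 + 3.38·189 = 40906.59.
Deflator = Nominal/Real × 100 = 62194.73/40906.59 × 100 = 152.041.

152.04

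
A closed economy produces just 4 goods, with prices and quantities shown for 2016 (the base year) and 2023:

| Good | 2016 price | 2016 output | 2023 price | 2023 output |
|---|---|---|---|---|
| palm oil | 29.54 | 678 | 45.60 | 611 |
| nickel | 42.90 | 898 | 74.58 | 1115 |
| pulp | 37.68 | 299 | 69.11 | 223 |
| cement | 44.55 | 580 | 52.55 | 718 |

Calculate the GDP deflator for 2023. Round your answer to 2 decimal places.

Nominal GDP 2023 = 45.60·611 + 74.58·1115 + 69.11·223 + 52.55·718 = 164160.73.
Real GDP 2023 (at 2016 prices) = 29.54·611 + 42.90·1115 + 37.68·223 + 44.55·718 = 106271.98.
Deflator = Nominal/Real × 100 = 164160.73/106271.98 × 100 = 154.472.

154.47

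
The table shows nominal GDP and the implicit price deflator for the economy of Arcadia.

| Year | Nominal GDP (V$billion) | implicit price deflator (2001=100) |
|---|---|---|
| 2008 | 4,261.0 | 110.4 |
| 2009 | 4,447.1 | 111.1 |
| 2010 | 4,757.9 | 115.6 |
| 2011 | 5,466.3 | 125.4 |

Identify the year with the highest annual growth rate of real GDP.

2009: real = 4447.1/1.111 = 4002.79; growth vs 2008 (3859.60) = 3.71%.
2010: real = 4757.9/1.156 = 4115.83; growth vs 2009 (4002.79) = 2.82%.
2011: real = 5466.3/1.254 = 4359.09; growth vs 2010 (4115.83) = 5.91%.

2011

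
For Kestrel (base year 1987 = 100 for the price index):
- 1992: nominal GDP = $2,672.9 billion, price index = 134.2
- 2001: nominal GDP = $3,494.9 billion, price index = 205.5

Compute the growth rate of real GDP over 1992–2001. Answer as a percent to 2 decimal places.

Real GDP 1992 = 2672.9 / 1.342 = 1991.73.
Real GDP 2001 = 3494.9 / 2.055 = 1700.68.
Real growth = 1700.68 / 1991.73 − 1 = -0.1461.

-14.61%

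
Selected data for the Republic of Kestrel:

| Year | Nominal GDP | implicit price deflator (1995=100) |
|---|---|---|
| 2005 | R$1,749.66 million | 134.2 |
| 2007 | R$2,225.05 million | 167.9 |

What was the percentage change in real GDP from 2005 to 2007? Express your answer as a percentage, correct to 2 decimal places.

Deflate each year: 2005 → 1749.66/1.342 = 1303.77; 2007 → 2225.05/1.679 = 1325.22.
So real GDP changed by 1325.22/1303.77 − 1 = 0.0165, i.e. 1.65%.

1.65%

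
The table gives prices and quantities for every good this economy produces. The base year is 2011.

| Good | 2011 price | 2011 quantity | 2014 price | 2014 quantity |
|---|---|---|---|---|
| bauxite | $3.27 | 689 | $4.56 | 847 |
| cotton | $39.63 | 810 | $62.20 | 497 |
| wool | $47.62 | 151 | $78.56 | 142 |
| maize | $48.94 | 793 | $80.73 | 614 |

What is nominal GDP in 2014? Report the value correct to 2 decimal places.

$95499.46

Nominal GDP 2014 = Σ (p_2014 × q_2014) = 4.56·847 + 62.20·497 + 78.56·142 + 80.73·614 = 95499.46.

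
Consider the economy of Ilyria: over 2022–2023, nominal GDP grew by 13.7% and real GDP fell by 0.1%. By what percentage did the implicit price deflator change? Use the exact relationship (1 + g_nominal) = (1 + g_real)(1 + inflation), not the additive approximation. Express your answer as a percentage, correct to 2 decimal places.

13.81%

(1 + g_nom) = (1 + g_real)(1 + π), so π = 1.1370 / 0.9990 − 1 = 0.13814.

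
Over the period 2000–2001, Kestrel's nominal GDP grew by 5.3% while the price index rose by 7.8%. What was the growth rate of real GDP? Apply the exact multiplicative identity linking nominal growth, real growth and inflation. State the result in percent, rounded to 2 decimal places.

-2.32%

(1 + g_nom) = (1 + g_real)(1 + π), so g_real = 1.0530 / 1.0780 − 1 = -0.02319.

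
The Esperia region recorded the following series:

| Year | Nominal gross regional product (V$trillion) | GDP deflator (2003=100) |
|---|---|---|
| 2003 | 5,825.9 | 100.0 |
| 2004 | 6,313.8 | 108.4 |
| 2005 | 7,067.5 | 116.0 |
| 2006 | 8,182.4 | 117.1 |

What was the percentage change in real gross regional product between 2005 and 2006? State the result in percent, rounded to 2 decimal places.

Real gross regional product 2005 = 7067.5/1.160 = 6092.67.
Real gross regional product 2006 = 8182.4/1.171 = 6987.53.
Change = 6987.53/6092.67 − 1 = 0.1469.

14.69%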